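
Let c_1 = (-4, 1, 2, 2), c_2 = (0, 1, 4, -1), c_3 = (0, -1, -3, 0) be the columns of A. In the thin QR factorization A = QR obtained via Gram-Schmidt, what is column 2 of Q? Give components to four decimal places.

e_2 = (0.2797, 0.1798, 0.8589, -0.3895)

c_1 = (-4, 1, 2, 2); ‖c_1‖ = 5.0000, so e_1 = (-0.8000, 0.2000, 0.4000, 0.4000).
e_1·c_2 = (-0.8000)·0 + 0.2000·1 + 0.4000·4 + 0.4000·(-1) = 1.4000.
u_2 = c_2 − 1.4000·e_1 = (1.1200, 0.7200, 3.4400, -1.5600).
‖u_2‖ = 4.0050, so e_2 = (0.2797, 0.1798, 0.8589, -0.3895).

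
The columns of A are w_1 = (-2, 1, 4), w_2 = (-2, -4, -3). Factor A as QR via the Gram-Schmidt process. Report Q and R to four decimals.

e_1 = w_1/‖w_1‖ = (-2, 1, 4)/4.5826 = (-0.4364, 0.2182, 0.8729).
r_{12} = e_1·w_2 = -2.6186.
u_2 = w_2 + 2.6186·e_1 = (-3.1429, -3.4286, -0.7143).
‖u_2‖ = 4.7056, so e_2 = (-0.6679, -0.7286, -0.1518).

Q = [[-0.4364, -0.6679], [0.2182, -0.7286], [0.8729, -0.1518]], R = [[4.5826, -2.6186], [0.0000, 4.7056]]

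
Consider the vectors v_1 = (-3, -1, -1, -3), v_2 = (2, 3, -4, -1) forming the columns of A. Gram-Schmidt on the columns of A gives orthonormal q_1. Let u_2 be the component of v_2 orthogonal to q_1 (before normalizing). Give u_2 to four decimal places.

v_1 = (-3, -1, -1, -3); ‖v_1‖ = 4.4721, so q_1 = (-0.6708, -0.2236, -0.2236, -0.6708).
q_1·v_2 = (-0.6708)·2 + (-0.2236)·3 + (-0.2236)·(-4) + (-0.6708)·(-1) = -0.4472.
u_2 = v_2 + 0.4472·q_1 = (1.7000, 2.9000, -4.1000, -1.3000).

u_2 = (1.7000, 2.9000, -4.1000, -1.3000)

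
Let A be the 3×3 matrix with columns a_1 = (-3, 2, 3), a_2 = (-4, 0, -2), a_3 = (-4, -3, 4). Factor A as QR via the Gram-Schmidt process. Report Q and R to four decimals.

a_1 = (-3, 2, 3); ‖a_1‖ = 4.6904, so e_1 = (-0.6396, 0.4264, 0.6396).
e_1·a_2 = (-0.6396)·(-4) + 0.4264·0 + 0.6396·(-2) = 1.2792.
u_2 = a_2 − 1.2792·e_1 = (-3.1818, -0.5455, -2.8182).
‖u_2‖ = 4.2853, so e_2 = (-0.7425, -0.1273, -0.6576).
e_1·a_3 = (-0.6396)·(-4) + 0.4264·(-3) + 0.6396·4 = 3.8376; e_2·a_3 = (-0.7425)·(-4) + (-0.1273)·(-3) + (-0.6576)·4 = 0.7213.
u_3 = a_3 − 3.8376·e_1 − 0.7213·e_2 = (-1.0099, -4.5446, 2.0198).
‖u_3‖ = 5.0747, so e_3 = (-0.1990, -0.8955, 0.3980).

Q = [[-0.6396, -0.7425, -0.1990], [0.4264, -0.1273, -0.8955], [0.6396, -0.6576, 0.3980]], R = [[4.6904, 1.2792, 3.8376], [0.0000, 4.2853, 0.7213], [0.0000, 0.0000, 5.0747]]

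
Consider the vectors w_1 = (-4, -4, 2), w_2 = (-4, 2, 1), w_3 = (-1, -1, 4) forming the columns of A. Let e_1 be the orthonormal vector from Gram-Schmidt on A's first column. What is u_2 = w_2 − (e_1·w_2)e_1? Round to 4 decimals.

w_1 = (-4, -4, 2); ‖w_1‖ = 6.0000, so e_1 = (-0.6667, -0.6667, 0.3333).
e_1·w_2 = (-0.6667)·(-4) + (-0.6667)·2 + 0.3333·1 = 1.6667.
u_2 = w_2 − 1.6667·e_1 = (-2.8889, 3.1111, 0.4444).

u_2 = (-2.8889, 3.1111, 0.4444)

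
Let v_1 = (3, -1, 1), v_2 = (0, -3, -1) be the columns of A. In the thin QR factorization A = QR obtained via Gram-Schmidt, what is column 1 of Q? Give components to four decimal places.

q_1 = v_1/‖v_1‖ = (3, -1, 1)/3.3166 = (0.9045, -0.3015, 0.3015).

q_1 = (0.9045, -0.3015, 0.3015)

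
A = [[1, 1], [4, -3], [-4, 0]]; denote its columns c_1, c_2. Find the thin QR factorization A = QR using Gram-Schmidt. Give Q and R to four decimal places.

Q = [[0.1741, 0.5298], [0.6963, -0.6623], [-0.6963, -0.5298]], R = [[5.7446, -1.9149], [0.0000, 2.5166]]

c_1 = (1, 4, -4); ‖c_1‖ = 5.7446, so e_1 = (0.1741, 0.6963, -0.6963).
e_1·c_2 = 0.1741·1 + 0.6963·(-3) + (-0.6963)·0 = -1.9149.
u_2 = c_2 + 1.9149·e_1 = (1.3333, -1.6667, -1.3333).
‖u_2‖ = 2.5166, so e_2 = (0.5298, -0.6623, -0.5298).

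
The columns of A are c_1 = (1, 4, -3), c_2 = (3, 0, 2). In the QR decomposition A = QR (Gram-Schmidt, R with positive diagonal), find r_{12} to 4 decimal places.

c_1 = (1, 4, -3); ‖c_1‖ = 5.0990, so q_1 = (0.1961, 0.7845, -0.5883).
r_{12} = q_1·c_2 = -0.5883.

r_{12} = -0.5883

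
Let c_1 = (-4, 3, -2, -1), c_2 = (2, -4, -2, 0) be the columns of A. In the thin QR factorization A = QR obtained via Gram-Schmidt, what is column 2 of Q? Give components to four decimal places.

q_1 = c_1/‖c_1‖ = (-4, 3, -2, -1)/5.4772 = (-0.7303, 0.5477, -0.3651, -0.1826).
r_{12} = q_1·c_2 = -2.9212.
u_2 = c_2 + 2.9212·q_1 = (-0.1333, -2.4000, -3.0667, -0.5333).
‖u_2‖ = 3.9328, so q_2 = (-0.0339, -0.6103, -0.7798, -0.1356).

q_2 = (-0.0339, -0.6103, -0.7798, -0.1356)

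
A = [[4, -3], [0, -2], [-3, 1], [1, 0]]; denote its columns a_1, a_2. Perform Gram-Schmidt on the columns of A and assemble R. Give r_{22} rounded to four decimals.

r_{22} = 2.3122

a_1 = (4, 0, -3, 1); ‖a_1‖ = 5.0990, so e_1 = (0.7845, 0.0000, -0.5883, 0.1961).
e_1·a_2 = 0.7845·(-3) + 0.0000·(-2) + (-0.5883)·1 + 0.1961·0 = -2.9417.
u_2 = a_2 + 2.9417·e_1 = (-0.6923, -2.0000, -0.7308, 0.5769).
r_{22} = ‖u_2‖ = 2.3122.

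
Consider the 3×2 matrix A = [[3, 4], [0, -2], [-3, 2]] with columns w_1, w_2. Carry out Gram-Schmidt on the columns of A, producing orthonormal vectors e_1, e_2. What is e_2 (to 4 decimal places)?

e_2 = (0.6396, -0.4264, 0.6396)

w_1 = (3, 0, -3); ‖w_1‖ = 4.2426, so e_1 = (0.7071, 0.0000, -0.7071).
e_1·w_2 = 0.7071·4 + 0.0000·(-2) + (-0.7071)·2 = 1.4142.
u_2 = w_2 − 1.4142·e_1 = (3.0000, -2.0000, 3.0000).
‖u_2‖ = 4.6904, so e_2 = (0.6396, -0.4264, 0.6396).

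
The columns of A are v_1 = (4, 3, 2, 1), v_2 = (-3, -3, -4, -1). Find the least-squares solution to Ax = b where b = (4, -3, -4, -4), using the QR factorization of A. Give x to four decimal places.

x = (2.2333, 2.4000)

e_1 = v_1/‖v_1‖ = (4, 3, 2, 1)/5.4772 = (0.7303, 0.5477, 0.3651, 0.1826).
r_{12} = e_1·v_2 = -5.4772.
u_2 = v_2 + 5.4772·e_1 = (1.0000, 0.0000, -2.0000, 0.0000).
‖u_2‖ = 2.2361, so e_2 = (0.4472, 0.0000, -0.8944, 0.0000).
Qᵀb = (-0.9129, 5.3666).
Back-substitute: x_2 = 5.3666/2.2361 = 2.4000.
x_1 = (-0.9129 + 5.4772·2.4000)/5.4772 = 2.2333.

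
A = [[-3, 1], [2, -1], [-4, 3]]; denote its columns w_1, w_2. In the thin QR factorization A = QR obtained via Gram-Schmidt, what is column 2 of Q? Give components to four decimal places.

e_2 = (-0.7459, 0.1695, 0.6442)

w_1 = (-3, 2, -4); ‖w_1‖ = 5.3852, so e_1 = (-0.5571, 0.3714, -0.7428).
e_1·w_2 = (-0.5571)·1 + 0.3714·(-1) + (-0.7428)·3 = -3.1568.
u_2 = w_2 + 3.1568·e_1 = (-0.7586, 0.1724, 0.6552).
‖u_2‖ = 1.0171, so e_2 = (-0.7459, 0.1695, 0.6442).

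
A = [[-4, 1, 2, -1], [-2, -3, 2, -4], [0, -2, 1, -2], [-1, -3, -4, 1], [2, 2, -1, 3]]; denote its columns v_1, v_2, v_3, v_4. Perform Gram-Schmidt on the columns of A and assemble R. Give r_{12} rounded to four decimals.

q_1 = v_1/‖v_1‖ = (-4, -2, 0, -1, 2)/5.0000 = (-0.8000, -0.4000, 0.0000, -0.2000, 0.4000).
r_{12} = q_1·v_2 = 1.8000.

r_{12} = 1.8000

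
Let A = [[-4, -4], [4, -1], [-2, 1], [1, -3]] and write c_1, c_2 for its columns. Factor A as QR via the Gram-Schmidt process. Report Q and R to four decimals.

Q = [[-0.6576, -0.6401], [0.6576, -0.3467], [-0.3288, 0.2720], [0.1644, -0.6294]], R = [[6.0828, 1.1508], [0.0000, 5.0671]]

c_1 = (-4, 4, -2, 1); ‖c_1‖ = 6.0828, so e_1 = (-0.6576, 0.6576, -0.3288, 0.1644).
e_1·c_2 = (-0.6576)·(-4) + 0.6576·(-1) + (-0.3288)·1 + 0.1644·(-3) = 1.1508.
u_2 = c_2 − 1.1508·e_1 = (-3.2432, -1.7568, 1.3784, -3.1892).
‖u_2‖ = 5.0671, so e_2 = (-0.6401, -0.3467, 0.2720, -0.6294).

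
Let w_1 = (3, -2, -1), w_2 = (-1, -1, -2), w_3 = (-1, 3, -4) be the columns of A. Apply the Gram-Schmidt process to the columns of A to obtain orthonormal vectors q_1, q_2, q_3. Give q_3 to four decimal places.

q_3 = (0.3293, 0.7683, -0.5488)

w_1 = (3, -2, -1); ‖w_1‖ = 3.7417, so q_1 = (0.8018, -0.5345, -0.2673).
q_1·w_2 = 0.8018·(-1) + (-0.5345)·(-1) + (-0.2673)·(-2) = 0.2673.
u_2 = w_2 − 0.2673·q_1 = (-1.2143, -0.8571, -1.9286).
‖u_2‖ = 2.4349, so q_2 = (-0.4987, -0.3520, -0.7921).
q_1·w_3 = 0.8018·(-1) + (-0.5345)·3 + (-0.2673)·(-4) = -1.3363; q_2·w_3 = (-0.4987)·(-1) + (-0.3520)·3 + (-0.7921)·(-4) = 2.6109.
u_3 = w_3 + 1.3363·q_1 − 2.6109·q_2 = (1.3735, 3.2048, -2.2892).
‖u_3‖ = 4.1710, so q_3 = (0.3293, 0.7683, -0.5488).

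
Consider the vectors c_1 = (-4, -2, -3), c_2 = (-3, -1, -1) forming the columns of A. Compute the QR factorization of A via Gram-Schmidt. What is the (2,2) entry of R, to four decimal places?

c_1 = (-4, -2, -3); ‖c_1‖ = 5.3852, so q_1 = (-0.7428, -0.3714, -0.5571).
q_1·c_2 = (-0.7428)·(-3) + (-0.3714)·(-1) + (-0.5571)·(-1) = 3.1568.
u_2 = c_2 − 3.1568·q_1 = (-0.6552, 0.1724, 0.7586).
r_{22} = ‖u_2‖ = 1.0171.

r_{22} = 1.0171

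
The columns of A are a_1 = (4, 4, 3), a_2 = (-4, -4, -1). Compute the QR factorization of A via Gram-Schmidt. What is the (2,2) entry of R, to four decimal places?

q_1 = a_1/‖a_1‖ = (4, 4, 3)/6.4031 = (0.6247, 0.6247, 0.4685).
r_{12} = q_1·a_2 = -5.4661.
u_2 = a_2 + 5.4661·q_1 = (-0.5854, -0.5854, 1.5610).
r_{22} = ‖u_2‖ = 1.7669.

r_{22} = 1.7669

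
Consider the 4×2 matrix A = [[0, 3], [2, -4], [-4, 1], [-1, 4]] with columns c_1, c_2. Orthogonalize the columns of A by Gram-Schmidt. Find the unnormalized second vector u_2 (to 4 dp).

u_2 = (3.0000, -2.4762, -2.0476, 3.2381)

c_1 = (0, 2, -4, -1); ‖c_1‖ = 4.5826, so e_1 = (0.0000, 0.4364, -0.8729, -0.2182).
e_1·c_2 = 0.0000·3 + 0.4364·(-4) + (-0.8729)·1 + (-0.2182)·4 = -3.4915.
u_2 = c_2 + 3.4915·e_1 = (3.0000, -2.4762, -2.0476, 3.2381).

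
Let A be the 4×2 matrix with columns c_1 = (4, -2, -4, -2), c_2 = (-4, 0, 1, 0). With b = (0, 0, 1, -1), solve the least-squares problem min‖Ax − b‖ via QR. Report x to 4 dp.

x = (-0.0500, 0.0000)

c_1 = (4, -2, -4, -2); ‖c_1‖ = 6.3246, so q_1 = (0.6325, -0.3162, -0.6325, -0.3162).
q_1·c_2 = 0.6325·(-4) + (-0.3162)·0 + (-0.6325)·1 + (-0.3162)·0 = -3.1623.
u_2 = c_2 + 3.1623·q_1 = (-2.0000, -1.0000, -1.0000, -1.0000).
‖u_2‖ = 2.6458, so q_2 = (-0.7559, -0.3780, -0.3780, -0.3780).
Qᵀb = (-0.3162, 0.0000).
Back-substitute: x_2 = 0.0000/2.6458 = 0.0000.
x_1 = (-0.3162 + 3.1623·0.0000)/6.3246 = -0.0500.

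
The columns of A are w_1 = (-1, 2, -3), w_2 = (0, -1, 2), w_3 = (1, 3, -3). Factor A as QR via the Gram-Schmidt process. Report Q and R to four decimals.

e_1 = w_1/‖w_1‖ = (-1, 2, -3)/3.7417 = (-0.2673, 0.5345, -0.8018).
r_{12} = e_1·w_2 = -2.1381.
u_2 = w_2 + 2.1381·e_1 = (-0.5714, 0.1429, 0.2857).
‖u_2‖ = 0.6547, so e_2 = (-0.8729, 0.2182, 0.4364).
r_{13} = e_1·w_3 = 3.7417; r_{23} = e_2·w_3 = -1.5275.
u_3 = w_3 − 3.7417·e_1 + 1.5275·e_2 = (0.6667, 1.3333, 0.6667).
‖u_3‖ = 1.6330, so e_3 = (0.4082, 0.8165, 0.4082).

Q = [[-0.2673, -0.8729, 0.4082], [0.5345, 0.2182, 0.8165], [-0.8018, 0.4364, 0.4082]], R = [[3.7417, -2.1381, 3.7417], [0.0000, 0.6547, -1.5275], [0.0000, 0.0000, 1.6330]]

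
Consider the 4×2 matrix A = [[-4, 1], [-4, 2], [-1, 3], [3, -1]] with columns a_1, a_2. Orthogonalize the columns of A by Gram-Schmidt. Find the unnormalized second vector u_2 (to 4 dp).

a_1 = (-4, -4, -1, 3); ‖a_1‖ = 6.4807, so e_1 = (-0.6172, -0.6172, -0.1543, 0.4629).
e_1·a_2 = (-0.6172)·1 + (-0.6172)·2 + (-0.1543)·3 + 0.4629·(-1) = -2.7775.
u_2 = a_2 + 2.7775·e_1 = (-0.7143, 0.2857, 2.5714, 0.2857).

u_2 = (-0.7143, 0.2857, 2.5714, 0.2857)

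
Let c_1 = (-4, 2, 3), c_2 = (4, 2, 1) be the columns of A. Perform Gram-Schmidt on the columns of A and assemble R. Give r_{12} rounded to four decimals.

r_{12} = -1.6713

c_1 = (-4, 2, 3); ‖c_1‖ = 5.3852, so e_1 = (-0.7428, 0.3714, 0.5571).
r_{12} = e_1·c_2 = -1.6713.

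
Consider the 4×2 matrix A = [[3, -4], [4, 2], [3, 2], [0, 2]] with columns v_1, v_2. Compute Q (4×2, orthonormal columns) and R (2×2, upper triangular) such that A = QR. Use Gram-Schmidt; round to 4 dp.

q_1 = v_1/‖v_1‖ = (3, 4, 3, 0)/5.8310 = (0.5145, 0.6860, 0.5145, 0.0000).
r_{12} = q_1·v_2 = 0.3430.
u_2 = v_2 − 0.3430·q_1 = (-4.1765, 1.7647, 1.8235, 2.0000).
‖u_2‖ = 5.2804, so q_2 = (-0.7909, 0.3342, 0.3453, 0.3788).

Q = [[0.5145, -0.7909], [0.6860, 0.3342], [0.5145, 0.3453], [0.0000, 0.3788]], R = [[5.8310, 0.3430], [0.0000, 5.2804]]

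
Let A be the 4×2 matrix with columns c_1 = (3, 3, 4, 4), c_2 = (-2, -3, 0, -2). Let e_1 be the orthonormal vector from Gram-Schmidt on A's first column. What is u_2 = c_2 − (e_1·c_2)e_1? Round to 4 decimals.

e_1 = c_1/‖c_1‖ = (3, 3, 4, 4)/7.0711 = (0.4243, 0.4243, 0.5657, 0.5657).
r_{12} = e_1·c_2 = -3.2527.
u_2 = c_2 + 3.2527·e_1 = (-0.6200, -1.6200, 1.8400, -0.1600).

u_2 = (-0.6200, -1.6200, 1.8400, -0.1600)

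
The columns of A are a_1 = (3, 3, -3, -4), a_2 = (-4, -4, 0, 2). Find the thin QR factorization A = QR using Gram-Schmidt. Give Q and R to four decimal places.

Q = [[0.4575, -0.5063], [0.4575, -0.5063], [-0.4575, -0.6395], [-0.6100, -0.2798]], R = [[6.5574, -4.8800], [0.0000, 3.4909]]

a_1 = (3, 3, -3, -4); ‖a_1‖ = 6.5574, so q_1 = (0.4575, 0.4575, -0.4575, -0.6100).
q_1·a_2 = 0.4575·(-4) + 0.4575·(-4) + (-0.4575)·0 + (-0.6100)·2 = -4.8800.
u_2 = a_2 + 4.8800·q_1 = (-1.7674, -1.7674, -2.2326, -0.9767).
‖u_2‖ = 3.4909, so q_2 = (-0.5063, -0.5063, -0.6395, -0.2798).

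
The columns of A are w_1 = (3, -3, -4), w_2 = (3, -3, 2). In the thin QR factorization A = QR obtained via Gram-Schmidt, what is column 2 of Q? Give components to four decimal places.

e_2 = (0.4851, -0.4851, 0.7276)

e_1 = w_1/‖w_1‖ = (3, -3, -4)/5.8310 = (0.5145, -0.5145, -0.6860).
r_{12} = e_1·w_2 = 1.7150.
u_2 = w_2 − 1.7150·e_1 = (2.1176, -2.1176, 3.1765).
‖u_2‖ = 4.3656, so e_2 = (0.4851, -0.4851, 0.7276).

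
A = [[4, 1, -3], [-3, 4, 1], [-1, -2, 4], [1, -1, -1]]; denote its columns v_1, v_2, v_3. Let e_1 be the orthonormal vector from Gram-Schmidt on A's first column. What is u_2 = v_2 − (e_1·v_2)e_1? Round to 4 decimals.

u_2 = (2.0370, 3.2222, -2.2593, -0.7407)

v_1 = (4, -3, -1, 1); ‖v_1‖ = 5.1962, so e_1 = (0.7698, -0.5774, -0.1925, 0.1925).
e_1·v_2 = 0.7698·1 + (-0.5774)·4 + (-0.1925)·(-2) + 0.1925·(-1) = -1.3472.
u_2 = v_2 + 1.3472·e_1 = (2.0370, 3.2222, -2.2593, -0.7407).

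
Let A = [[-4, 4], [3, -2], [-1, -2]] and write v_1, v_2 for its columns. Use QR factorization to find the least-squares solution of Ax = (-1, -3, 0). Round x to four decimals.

v_1 = (-4, 3, -1); ‖v_1‖ = 5.0990, so e_1 = (-0.7845, 0.5883, -0.1961).
e_1·v_2 = (-0.7845)·4 + 0.5883·(-2) + (-0.1961)·(-2) = -3.9223.
u_2 = v_2 + 3.9223·e_1 = (0.9231, 0.3077, -2.7692).
‖u_2‖ = 2.9352, so e_2 = (0.3145, 0.1048, -0.9435).
Qᵀb = (-0.9806, -0.6290).
Back-substitute: x_2 = -0.6290/2.9352 = -0.2143.
x_1 = (-0.9806 + 3.9223·(-0.2143))/5.0990 = -0.3571.

x = (-0.3571, -0.2143)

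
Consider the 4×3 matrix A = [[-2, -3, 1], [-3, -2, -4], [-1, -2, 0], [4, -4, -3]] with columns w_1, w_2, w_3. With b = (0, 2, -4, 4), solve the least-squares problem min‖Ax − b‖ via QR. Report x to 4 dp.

w_1 = (-2, -3, -1, 4); ‖w_1‖ = 5.4772, so q_1 = (-0.3651, -0.5477, -0.1826, 0.7303).
q_1·w_2 = (-0.3651)·(-3) + (-0.5477)·(-2) + (-0.1826)·(-2) + 0.7303·(-4) = -0.3651.
u_2 = w_2 + 0.3651·q_1 = (-3.1333, -2.2000, -2.0667, -3.7333).
‖u_2‖ = 5.7329, so q_2 = (-0.5465, -0.3837, -0.3605, -0.6512).
q_1·w_3 = (-0.3651)·1 + (-0.5477)·(-4) + (-0.1826)·0 + 0.7303·(-3) = -0.3651; q_2·w_3 = (-0.5465)·1 + (-0.3837)·(-4) + (-0.3605)·0 + (-0.6512)·(-3) = 2.9421.
u_3 = w_3 + 0.3651·q_1 − 2.9421·q_2 = (2.4746, -3.0710, 0.9939, -0.8174).
‖u_3‖ = 4.1486, so q_3 = (0.5965, -0.7402, 0.2396, -0.1970).
Qᵀb = (2.5560, -1.9304, -3.2270).
Back-substitute: x_3 = -3.2270/4.1486 = -0.7778.
x_2 = (-1.9304 − 2.9421·(-0.7778))/5.7329 = 0.0625.
x_1 = (2.5560 + 0.3651·0.0625 + 0.3651·(-0.7778))/5.4772 = 0.4190.

x = (0.4190, 0.0625, -0.7778)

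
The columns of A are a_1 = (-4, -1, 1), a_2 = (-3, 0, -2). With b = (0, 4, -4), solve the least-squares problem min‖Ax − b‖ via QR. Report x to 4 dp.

x = (-1.3731, 1.6716)

a_1 = (-4, -1, 1); ‖a_1‖ = 4.2426, so q_1 = (-0.9428, -0.2357, 0.2357).
q_1·a_2 = (-0.9428)·(-3) + (-0.2357)·0 + 0.2357·(-2) = 2.3570.
u_2 = a_2 − 2.3570·q_1 = (-0.7778, 0.5556, -2.5556).
‖u_2‖ = 2.7285, so q_2 = (-0.2851, 0.2036, -0.9366).
Qᵀb = (-1.8856, 4.5610).
Back-substitute: x_2 = 4.5610/2.7285 = 1.6716.
x_1 = (-1.8856 − 2.3570·1.6716)/4.2426 = -1.3731.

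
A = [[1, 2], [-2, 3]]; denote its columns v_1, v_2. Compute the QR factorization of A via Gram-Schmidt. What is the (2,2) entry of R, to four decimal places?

v_1 = (1, -2); ‖v_1‖ = 2.2361, so e_1 = (0.4472, -0.8944).
e_1·v_2 = 0.4472·2 + (-0.8944)·3 = -1.7889.
u_2 = v_2 + 1.7889·e_1 = (2.8000, 1.4000).
r_{22} = ‖u_2‖ = 3.1305.

r_{22} = 3.1305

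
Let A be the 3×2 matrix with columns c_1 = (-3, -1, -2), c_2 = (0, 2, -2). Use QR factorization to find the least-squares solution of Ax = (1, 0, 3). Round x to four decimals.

x = (-0.5556, -0.6111)

c_1 = (-3, -1, -2); ‖c_1‖ = 3.7417, so q_1 = (-0.8018, -0.2673, -0.5345).
q_1·c_2 = (-0.8018)·0 + (-0.2673)·2 + (-0.5345)·(-2) = 0.5345.
u_2 = c_2 − 0.5345·q_1 = (0.4286, 2.1429, -1.7143).
‖u_2‖ = 2.7775, so q_2 = (0.1543, 0.7715, -0.6172).
Qᵀb = (-2.4054, -1.6973).
Back-substitute: x_2 = -1.6973/2.7775 = -0.6111.
x_1 = (-2.4054 − 0.5345·(-0.6111))/3.7417 = -0.5556.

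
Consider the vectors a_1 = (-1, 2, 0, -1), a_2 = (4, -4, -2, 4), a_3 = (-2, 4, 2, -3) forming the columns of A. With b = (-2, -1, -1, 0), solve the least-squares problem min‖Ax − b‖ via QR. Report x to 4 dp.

x = (0.5600, -1.2200, -1.7600)

a_1 = (-1, 2, 0, -1); ‖a_1‖ = 2.4495, so e_1 = (-0.4082, 0.8165, 0.0000, -0.4082).
e_1·a_2 = (-0.4082)·4 + 0.8165·(-4) + 0.0000·(-2) + (-0.4082)·4 = -6.5320.
u_2 = a_2 + 6.5320·e_1 = (1.3333, 1.3333, -2.0000, 1.3333).
‖u_2‖ = 3.0551, so e_2 = (0.4364, 0.4364, -0.6547, 0.4364).
e_1·a_3 = (-0.4082)·(-2) + 0.8165·4 + 0.0000·2 + (-0.4082)·(-3) = 5.3072; e_2·a_3 = 0.4364·(-2) + 0.4364·4 + (-0.6547)·2 + 0.4364·(-3) = -1.7457.
u_3 = a_3 − 5.3072·e_1 + 1.7457·e_2 = (0.9286, 0.4286, 0.8571, -0.0714).
‖u_3‖ = 1.3363, so e_3 = (0.6949, 0.3207, 0.6414, -0.0535).
Qᵀb = (0.0000, -0.6547, -2.3519).
Back-substitute: x_3 = -2.3519/1.3363 = -1.7600.
x_2 = (-0.6547 + 1.7457·(-1.7600))/3.0551 = -1.2200.
x_1 = (0.0000 + 6.5320·(-1.2200) − 5.3072·(-1.7600))/2.4495 = 0.5600.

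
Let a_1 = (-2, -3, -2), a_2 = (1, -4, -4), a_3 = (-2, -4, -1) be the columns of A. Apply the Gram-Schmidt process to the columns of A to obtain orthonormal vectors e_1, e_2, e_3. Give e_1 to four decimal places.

a_1 = (-2, -3, -2); ‖a_1‖ = 4.1231, so e_1 = (-0.4851, -0.7276, -0.4851).

e_1 = (-0.4851, -0.7276, -0.4851)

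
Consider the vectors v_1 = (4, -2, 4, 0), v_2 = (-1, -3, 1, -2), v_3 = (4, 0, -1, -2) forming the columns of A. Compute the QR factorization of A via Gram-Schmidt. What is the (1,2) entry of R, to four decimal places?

r_{12} = 1.0000

v_1 = (4, -2, 4, 0); ‖v_1‖ = 6.0000, so q_1 = (0.6667, -0.3333, 0.6667, 0.0000).
r_{12} = q_1·v_2 = 1.0000.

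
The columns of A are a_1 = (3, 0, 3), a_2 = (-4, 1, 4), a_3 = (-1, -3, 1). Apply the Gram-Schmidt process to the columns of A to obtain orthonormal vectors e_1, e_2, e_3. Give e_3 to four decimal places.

e_3 = (-0.1231, -0.9847, 0.1231)

e_1 = a_1/‖a_1‖ = (3, 0, 3)/4.2426 = (0.7071, 0.0000, 0.7071).
r_{12} = e_1·a_2 = 0.0000.
u_2 = a_2 + 0.0000·e_1 = (-4.0000, 1.0000, 4.0000).
‖u_2‖ = 5.7446, so e_2 = (-0.6963, 0.1741, 0.6963).
r_{13} = e_1·a_3 = 0.0000; r_{23} = e_2·a_3 = 0.8704.
u_3 = a_3 + 0.0000·e_1 − 0.8704·e_2 = (-0.3939, -3.1515, 0.3939).
‖u_3‖ = 3.2004, so e_3 = (-0.1231, -0.9847, 0.1231).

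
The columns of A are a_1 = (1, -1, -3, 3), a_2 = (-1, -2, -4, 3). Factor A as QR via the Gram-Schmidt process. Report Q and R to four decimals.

a_1 = (1, -1, -3, 3); ‖a_1‖ = 4.4721, so q_1 = (0.2236, -0.2236, -0.6708, 0.6708).
q_1·a_2 = 0.2236·(-1) + (-0.2236)·(-2) + (-0.6708)·(-4) + 0.6708·3 = 4.9193.
u_2 = a_2 − 4.9193·q_1 = (-2.1000, -0.9000, -0.7000, -0.3000).
‖u_2‖ = 2.4083, so q_2 = (-0.8720, -0.3737, -0.2907, -0.1246).

Q = [[0.2236, -0.8720], [-0.2236, -0.3737], [-0.6708, -0.2907], [0.6708, -0.1246]], R = [[4.4721, 4.9193], [0.0000, 2.4083]]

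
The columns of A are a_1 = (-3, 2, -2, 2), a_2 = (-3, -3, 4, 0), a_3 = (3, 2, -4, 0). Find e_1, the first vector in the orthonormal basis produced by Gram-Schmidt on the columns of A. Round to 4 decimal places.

e_1 = a_1/‖a_1‖ = (-3, 2, -2, 2)/4.5826 = (-0.6547, 0.4364, -0.4364, 0.4364).

e_1 = (-0.6547, 0.4364, -0.4364, 0.4364)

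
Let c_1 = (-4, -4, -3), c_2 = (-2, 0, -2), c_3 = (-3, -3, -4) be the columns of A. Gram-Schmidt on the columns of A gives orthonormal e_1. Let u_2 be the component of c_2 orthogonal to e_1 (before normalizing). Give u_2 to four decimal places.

c_1 = (-4, -4, -3); ‖c_1‖ = 6.4031, so e_1 = (-0.6247, -0.6247, -0.4685).
e_1·c_2 = (-0.6247)·(-2) + (-0.6247)·0 + (-0.4685)·(-2) = 2.1864.
u_2 = c_2 − 2.1864·e_1 = (-0.6341, 1.3659, -0.9756).

u_2 = (-0.6341, 1.3659, -0.9756)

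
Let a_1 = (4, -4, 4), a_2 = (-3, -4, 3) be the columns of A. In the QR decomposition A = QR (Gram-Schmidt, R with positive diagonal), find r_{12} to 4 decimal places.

q_1 = a_1/‖a_1‖ = (4, -4, 4)/6.9282 = (0.5774, -0.5774, 0.5774).
r_{12} = q_1·a_2 = 2.3094.

r_{12} = 2.3094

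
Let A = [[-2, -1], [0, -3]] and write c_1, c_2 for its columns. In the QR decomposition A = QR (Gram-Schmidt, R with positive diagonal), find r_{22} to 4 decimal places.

r_{22} = 3.0000

q_1 = c_1/‖c_1‖ = (-2, 0)/2.0000 = (-1.0000, 0.0000).
r_{12} = q_1·c_2 = 1.0000.
u_2 = c_2 − 1.0000·q_1 = (0.0000, -3.0000).
r_{22} = ‖u_2‖ = 3.0000.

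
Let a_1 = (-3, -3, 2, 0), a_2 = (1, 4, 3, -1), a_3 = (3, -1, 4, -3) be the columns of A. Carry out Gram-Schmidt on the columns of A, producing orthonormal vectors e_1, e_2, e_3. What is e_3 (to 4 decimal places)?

e_3 = (0.6780, -0.4939, 0.2762, -0.4692)

e_1 = a_1/‖a_1‖ = (-3, -3, 2, 0)/4.6904 = (-0.6396, -0.6396, 0.4264, 0.0000).
r_{12} = e_1·a_2 = -1.9188.
u_2 = a_2 + 1.9188·e_1 = (-0.2273, 2.7727, 3.8182, -1.0000).
‖u_2‖ = 4.8289, so e_2 = (-0.0471, 0.5742, 0.7907, -0.2071).
r_{13} = e_1·a_3 = 0.4264; r_{23} = e_2·a_3 = 3.0687.
u_3 = a_3 − 0.4264·e_1 − 3.0687·e_2 = (3.4172, -2.4893, 1.3918, -2.3645).
‖u_3‖ = 5.0400, so e_3 = (0.6780, -0.4939, 0.2762, -0.4692).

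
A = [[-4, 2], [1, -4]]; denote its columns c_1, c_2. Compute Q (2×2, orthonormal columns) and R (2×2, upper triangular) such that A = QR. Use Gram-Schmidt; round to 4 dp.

Q = [[-0.9701, -0.2425], [0.2425, -0.9701]], R = [[4.1231, -2.9104], [0.0000, 3.3955]]

c_1 = (-4, 1); ‖c_1‖ = 4.1231, so q_1 = (-0.9701, 0.2425).
q_1·c_2 = (-0.9701)·2 + 0.2425·(-4) = -2.9104.
u_2 = c_2 + 2.9104·q_1 = (-0.8235, -3.2941).
‖u_2‖ = 3.3955, so q_2 = (-0.2425, -0.9701).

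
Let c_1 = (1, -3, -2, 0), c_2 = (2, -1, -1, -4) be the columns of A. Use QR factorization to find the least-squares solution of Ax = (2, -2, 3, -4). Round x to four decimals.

c_1 = (1, -3, -2, 0); ‖c_1‖ = 3.7417, so e_1 = (0.2673, -0.8018, -0.5345, 0.0000).
e_1·c_2 = 0.2673·2 + (-0.8018)·(-1) + (-0.5345)·(-1) + 0.0000·(-4) = 1.8708.
u_2 = c_2 − 1.8708·e_1 = (1.5000, 0.5000, 0.0000, -4.0000).
‖u_2‖ = 4.3012, so e_2 = (0.3487, 0.1162, 0.0000, -0.9300).
Qᵀb = (0.5345, 4.1849).
Back-substitute: x_2 = 4.1849/4.3012 = 0.9730.
x_1 = (0.5345 − 1.8708·0.9730)/3.7417 = -0.3436.

x = (-0.3436, 0.9730)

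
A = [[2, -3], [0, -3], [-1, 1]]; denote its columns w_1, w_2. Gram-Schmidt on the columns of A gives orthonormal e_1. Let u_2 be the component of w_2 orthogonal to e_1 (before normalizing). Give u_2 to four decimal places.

w_1 = (2, 0, -1); ‖w_1‖ = 2.2361, so e_1 = (0.8944, 0.0000, -0.4472).
e_1·w_2 = 0.8944·(-3) + 0.0000·(-3) + (-0.4472)·1 = -3.1305.
u_2 = w_2 + 3.1305·e_1 = (-0.2000, -3.0000, -0.4000).

u_2 = (-0.2000, -3.0000, -0.4000)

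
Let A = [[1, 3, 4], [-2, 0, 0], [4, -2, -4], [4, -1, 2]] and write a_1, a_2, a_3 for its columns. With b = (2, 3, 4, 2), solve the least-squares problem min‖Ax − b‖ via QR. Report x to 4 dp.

a_1 = (1, -2, 4, 4); ‖a_1‖ = 6.0828, so q_1 = (0.1644, -0.3288, 0.6576, 0.6576).
q_1·a_2 = 0.1644·3 + (-0.3288)·0 + 0.6576·(-2) + 0.6576·(-1) = -1.4796.
u_2 = a_2 + 1.4796·q_1 = (3.2432, -0.4865, -1.0270, -0.0270).
‖u_2‖ = 3.4367, so q_2 = (0.9437, -0.1416, -0.2988, -0.0079).
q_1·a_3 = 0.1644·4 + (-0.3288)·0 + 0.6576·(-4) + 0.6576·2 = -0.6576; q_2·a_3 = 0.9437·4 + (-0.1416)·0 + (-0.2988)·(-4) + (-0.0079)·2 = 4.9545.
u_3 = a_3 + 0.6576·q_1 − 4.9545·q_2 = (-0.5675, 0.4851, -2.0870, 2.4714).
‖u_3‖ = 3.3197, so q_3 = (-0.1709, 0.1461, -0.6287, 0.7445).
Qᵀb = (3.2880, 0.2517, -0.9292).
Back-substitute: x_3 = -0.9292/3.3197 = -0.2799.
x_2 = (0.2517 − 4.9545·(-0.2799))/3.4367 = 0.4767.
x_1 = (3.2880 + 1.4796·0.4767 + 0.6576·(-0.2799))/6.0828 = 0.6262.

x = (0.6262, 0.4767, -0.2799)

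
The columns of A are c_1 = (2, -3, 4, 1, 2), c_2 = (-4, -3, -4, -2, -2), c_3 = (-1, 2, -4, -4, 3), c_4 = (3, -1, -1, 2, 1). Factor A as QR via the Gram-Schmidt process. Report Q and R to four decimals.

e_1 = c_1/‖c_1‖ = (2, -3, 4, 1, 2)/5.8310 = (0.3430, -0.5145, 0.6860, 0.1715, 0.3430).
r_{12} = e_1·c_2 = -3.6015.
u_2 = c_2 + 3.6015·e_1 = (-2.7647, -4.8529, -1.5294, -1.3824, -0.7647).
‖u_2‖ = 6.0025, so e_2 = (-0.4606, -0.8085, -0.2548, -0.2303, -0.1274).
r_{13} = e_1·c_3 = -3.7730; r_{23} = e_2·c_3 = 0.4018.
u_3 = c_3 + 3.7730·e_1 − 0.4018·e_2 = (0.4792, 0.3837, -1.3094, -3.2604, 4.3453).
‖u_3‖ = 5.6217, so e_3 = (0.0852, 0.0682, -0.2329, -0.5800, 0.7730).
r_{14} = e_1·c_4 = 1.5435; r_{24} = e_2·c_4 = -0.9065; r_{34} = e_3·c_4 = 0.0334.
u_4 = c_4 − 1.5435·e_1 + 0.9065·e_2 − 0.0334·e_3 = (2.0502, -0.9411, -2.2820, 1.5459, 0.3293).
‖u_4‖ = 3.5770, so e_4 = (0.5732, -0.2631, -0.6380, 0.4322, 0.0921).

Q = [[0.3430, -0.4606, 0.0852, 0.5732], [-0.5145, -0.8085, 0.0682, -0.2631], [0.6860, -0.2548, -0.2329, -0.6380], [0.1715, -0.2303, -0.5800, 0.4322], [0.3430, -0.1274, 0.7730, 0.0921]], R = [[5.8310, -3.6015, -3.7730, 1.5435], [0.0000, 6.0025, 0.4018, -0.9065], [0.0000, 0.0000, 5.6217, 0.0334], [0.0000, 0.0000, 0.0000, 3.5770]]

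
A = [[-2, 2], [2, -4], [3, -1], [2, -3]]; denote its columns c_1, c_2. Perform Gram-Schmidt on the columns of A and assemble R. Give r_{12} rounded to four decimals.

q_1 = c_1/‖c_1‖ = (-2, 2, 3, 2)/4.5826 = (-0.4364, 0.4364, 0.6547, 0.4364).
r_{12} = q_1·c_2 = -4.5826.

r_{12} = -4.5826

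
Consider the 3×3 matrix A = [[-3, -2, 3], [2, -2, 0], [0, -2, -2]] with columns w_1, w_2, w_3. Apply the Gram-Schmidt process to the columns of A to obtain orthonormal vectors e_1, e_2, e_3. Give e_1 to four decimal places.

e_1 = w_1/‖w_1‖ = (-3, 2, 0)/3.6056 = (-0.8321, 0.5547, 0.0000).

e_1 = (-0.8321, 0.5547, 0.0000)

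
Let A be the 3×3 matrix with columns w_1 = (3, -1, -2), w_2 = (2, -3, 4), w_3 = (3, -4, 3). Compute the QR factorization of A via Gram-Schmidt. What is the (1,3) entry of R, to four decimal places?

w_1 = (3, -1, -2); ‖w_1‖ = 3.7417, so q_1 = (0.8018, -0.2673, -0.5345).
r_{13} = q_1·w_3 = 1.8708.

r_{13} = 1.8708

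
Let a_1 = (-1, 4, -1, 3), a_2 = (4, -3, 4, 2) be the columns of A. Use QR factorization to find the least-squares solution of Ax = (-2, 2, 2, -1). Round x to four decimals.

a_1 = (-1, 4, -1, 3); ‖a_1‖ = 5.1962, so e_1 = (-0.1925, 0.7698, -0.1925, 0.5774).
e_1·a_2 = (-0.1925)·4 + 0.7698·(-3) + (-0.1925)·4 + 0.5774·2 = -2.6943.
u_2 = a_2 + 2.6943·e_1 = (3.4815, -0.9259, 3.4815, 3.5556).
‖u_2‖ = 6.1433, so e_2 = (0.5667, -0.1507, 0.5667, 0.5788).
Qᵀb = (0.9623, -0.8802).
Back-substitute: x_2 = -0.8802/6.1433 = -0.1433.
x_1 = (0.9623 + 2.6943·(-0.1433))/5.1962 = 0.1109.

x = (0.1109, -0.1433)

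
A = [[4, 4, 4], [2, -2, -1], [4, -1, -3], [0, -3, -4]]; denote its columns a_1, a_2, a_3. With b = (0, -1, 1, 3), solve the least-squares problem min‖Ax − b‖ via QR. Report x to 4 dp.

a_1 = (4, 2, 4, 0); ‖a_1‖ = 6.0000, so q_1 = (0.6667, 0.3333, 0.6667, 0.0000).
q_1·a_2 = 0.6667·4 + 0.3333·(-2) + 0.6667·(-1) + 0.0000·(-3) = 1.3333.
u_2 = a_2 − 1.3333·q_1 = (3.1111, -2.4444, -1.8889, -3.0000).
‖u_2‖ = 5.3125, so q_2 = (0.5856, -0.4601, -0.3556, -0.5647).
q_1·a_3 = 0.6667·4 + 0.3333·(-1) + 0.6667·(-3) + 0.0000·(-4) = 0.3333; q_2·a_3 = 0.5856·4 + (-0.4601)·(-1) + (-0.3556)·(-3) + (-0.5647)·(-4) = 6.1282.
u_3 = a_3 − 0.3333·q_1 − 6.1282·q_2 = (0.1890, 1.7087, -1.0433, -0.5394).
‖u_3‖ = 2.0820, so q_3 = (0.0908, 0.8207, -0.5011, -0.2591).
Qᵀb = (0.3333, -1.5896, -2.0990).
Back-substitute: x_3 = -2.0990/2.0820 = -1.0082.
x_2 = (-1.5896 − 6.1282·(-1.0082))/5.3125 = 0.8638.
x_1 = (0.3333 − 1.3333·0.8638 − 0.3333·(-1.0082))/6.0000 = -0.0804.

x = (-0.0804, 0.8638, -1.0082)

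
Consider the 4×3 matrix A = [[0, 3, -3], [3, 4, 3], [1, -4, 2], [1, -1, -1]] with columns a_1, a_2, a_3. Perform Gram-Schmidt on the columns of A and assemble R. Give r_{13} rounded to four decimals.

r_{13} = 3.0151

q_1 = a_1/‖a_1‖ = (0, 3, 1, 1)/3.3166 = (0.0000, 0.9045, 0.3015, 0.3015).
r_{13} = q_1·a_3 = 3.0151.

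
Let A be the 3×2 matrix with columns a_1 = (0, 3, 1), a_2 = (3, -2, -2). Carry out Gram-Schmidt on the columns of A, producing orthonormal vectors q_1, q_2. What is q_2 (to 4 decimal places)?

q_2 = (0.9214, 0.1229, -0.3686)

q_1 = a_1/‖a_1‖ = (0, 3, 1)/3.1623 = (0.0000, 0.9487, 0.3162).
r_{12} = q_1·a_2 = -2.5298.
u_2 = a_2 + 2.5298·q_1 = (3.0000, 0.4000, -1.2000).
‖u_2‖ = 3.2558, so q_2 = (0.9214, 0.1229, -0.3686).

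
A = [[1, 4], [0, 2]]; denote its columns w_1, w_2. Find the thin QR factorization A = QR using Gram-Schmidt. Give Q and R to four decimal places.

w_1 = (1, 0); ‖w_1‖ = 1.0000, so e_1 = (1.0000, 0.0000).
e_1·w_2 = 1.0000·4 + 0.0000·2 = 4.0000.
u_2 = w_2 − 4.0000·e_1 = (0.0000, 2.0000).
‖u_2‖ = 2.0000, so e_2 = (0.0000, 1.0000).

Q = [[1.0000, 0.0000], [0.0000, 1.0000]], R = [[1.0000, 4.0000], [0.0000, 2.0000]]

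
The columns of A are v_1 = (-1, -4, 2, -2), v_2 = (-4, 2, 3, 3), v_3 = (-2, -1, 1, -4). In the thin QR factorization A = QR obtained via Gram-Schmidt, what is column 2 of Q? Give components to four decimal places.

e_2 = (-0.6806, 0.2225, 0.5432, 0.4385)

v_1 = (-1, -4, 2, -2); ‖v_1‖ = 5.0000, so e_1 = (-0.2000, -0.8000, 0.4000, -0.4000).
e_1·v_2 = (-0.2000)·(-4) + (-0.8000)·2 + 0.4000·3 + (-0.4000)·3 = -0.8000.
u_2 = v_2 + 0.8000·e_1 = (-4.1600, 1.3600, 3.3200, 2.6800).
‖u_2‖ = 6.1123, so e_2 = (-0.6806, 0.2225, 0.5432, 0.4385).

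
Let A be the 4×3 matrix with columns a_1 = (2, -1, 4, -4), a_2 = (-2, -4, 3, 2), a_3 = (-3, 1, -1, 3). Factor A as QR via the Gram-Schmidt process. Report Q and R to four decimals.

Q = [[0.3288, -0.3883, -0.6251], [-0.1644, -0.6820, 0.6380], [0.6576, 0.4499, 0.4492], [-0.6576, 0.4262, -0.0229]], R = [[6.0828, 0.6576, -3.7812], [0.0000, 5.7068, 1.3119], [0.0000, 0.0000, 1.9954]]

a_1 = (2, -1, 4, -4); ‖a_1‖ = 6.0828, so e_1 = (0.3288, -0.1644, 0.6576, -0.6576).
e_1·a_2 = 0.3288·(-2) + (-0.1644)·(-4) + 0.6576·3 + (-0.6576)·2 = 0.6576.
u_2 = a_2 − 0.6576·e_1 = (-2.2162, -3.8919, 2.5676, 2.4324).
‖u_2‖ = 5.7068, so e_2 = (-0.3883, -0.6820, 0.4499, 0.4262).
e_1·a_3 = 0.3288·(-3) + (-0.1644)·1 + 0.6576·(-1) + (-0.6576)·3 = -3.7812; e_2·a_3 = (-0.3883)·(-3) + (-0.6820)·1 + 0.4499·(-1) + 0.4262·3 = 1.3119.
u_3 = a_3 + 3.7812·e_1 − 1.3119·e_2 = (-1.2473, 1.2730, 0.8963, -0.0456).
‖u_3‖ = 1.9954, so e_3 = (-0.6251, 0.6380, 0.4492, -0.0229).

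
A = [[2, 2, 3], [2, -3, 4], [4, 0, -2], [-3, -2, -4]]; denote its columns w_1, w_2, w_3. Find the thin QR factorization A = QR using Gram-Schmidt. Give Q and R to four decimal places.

Q = [[0.3482, 0.4325, 0.3251], [0.3482, -0.7979, 0.4844], [0.6963, -0.1193, -0.7059], [-0.5222, -0.4027, -0.4015]], R = [[5.7446, 0.6963, 3.1334], [0.0000, 4.0639, -0.0447], [0.0000, 0.0000, 5.9313]]

w_1 = (2, 2, 4, -3); ‖w_1‖ = 5.7446, so e_1 = (0.3482, 0.3482, 0.6963, -0.5222).
e_1·w_2 = 0.3482·2 + 0.3482·(-3) + 0.6963·0 + (-0.5222)·(-2) = 0.6963.
u_2 = w_2 − 0.6963·e_1 = (1.7576, -3.2424, -0.4848, -1.6364).
‖u_2‖ = 4.0639, so e_2 = (0.4325, -0.7979, -0.1193, -0.4027).
e_1·w_3 = 0.3482·3 + 0.3482·4 + 0.6963·(-2) + (-0.5222)·(-4) = 3.1334; e_2·w_3 = 0.4325·3 + (-0.7979)·4 + (-0.1193)·(-2) + (-0.4027)·(-4) = -0.0447.
u_3 = w_3 − 3.1334·e_1 + 0.0447·e_2 = (1.9284, 2.8734, -4.1872, -2.3817).
‖u_3‖ = 5.9313, so e_3 = (0.3251, 0.4844, -0.7059, -0.4015).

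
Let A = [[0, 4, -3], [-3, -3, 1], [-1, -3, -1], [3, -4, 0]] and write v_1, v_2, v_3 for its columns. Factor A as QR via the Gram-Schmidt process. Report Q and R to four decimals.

Q = [[0.0000, 0.5657, -0.7254], [-0.6882, -0.4243, -0.0127], [-0.2294, -0.4243, -0.6490], [0.6882, -0.5657, -0.2291]], R = [[4.3589, 0.0000, -0.4588], [0.0000, 7.0711, -1.6971], [0.0000, 0.0000, 2.8124]]

v_1 = (0, -3, -1, 3); ‖v_1‖ = 4.3589, so q_1 = (0.0000, -0.6882, -0.2294, 0.6882).
q_1·v_2 = 0.0000·4 + (-0.6882)·(-3) + (-0.2294)·(-3) + 0.6882·(-4) = 0.0000.
u_2 = v_2 + 0.0000·q_1 = (4.0000, -3.0000, -3.0000, -4.0000).
‖u_2‖ = 7.0711, so q_2 = (0.5657, -0.4243, -0.4243, -0.5657).
q_1·v_3 = 0.0000·(-3) + (-0.6882)·1 + (-0.2294)·(-1) + 0.6882·0 = -0.4588; q_2·v_3 = 0.5657·(-3) + (-0.4243)·1 + (-0.4243)·(-1) + (-0.5657)·0 = -1.6971.
u_3 = v_3 + 0.4588·q_1 + 1.6971·q_2 = (-2.0400, -0.0358, -1.8253, -0.6442).
‖u_3‖ = 2.8124, so q_3 = (-0.7254, -0.0127, -0.6490, -0.2291).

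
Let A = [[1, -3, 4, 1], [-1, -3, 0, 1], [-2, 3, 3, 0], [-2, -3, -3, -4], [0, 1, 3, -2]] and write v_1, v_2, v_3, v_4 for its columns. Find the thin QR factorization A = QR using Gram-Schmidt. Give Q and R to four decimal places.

Q = [[0.3162, -0.4932, 0.6914, -0.0315], [-0.3162, -0.4932, 0.1804, 0.5173], [-0.6325, 0.4932, 0.4903, 0.2167], [-0.6325, -0.4932, -0.2348, -0.4911], [0.0000, 0.1644, 0.4402, -0.6658]], R = [[3.1623, 0.0000, 1.2649, 2.5298], [0.0000, 6.0828, 1.4796, 0.6576], [0.0000, 0.0000, 6.2619, 0.9306], [0.0000, 0.0000, 0.0000, 3.7817]]

v_1 = (1, -1, -2, -2, 0); ‖v_1‖ = 3.1623, so e_1 = (0.3162, -0.3162, -0.6325, -0.6325, 0.0000).
e_1·v_2 = 0.3162·(-3) + (-0.3162)·(-3) + (-0.6325)·3 + (-0.6325)·(-3) + 0.0000·1 = 0.0000.
u_2 = v_2 − 0.0000·e_1 = (-3.0000, -3.0000, 3.0000, -3.0000, 1.0000).
‖u_2‖ = 6.0828, so e_2 = (-0.4932, -0.4932, 0.4932, -0.4932, 0.1644).
e_1·v_3 = 0.3162·4 + (-0.3162)·0 + (-0.6325)·3 + (-0.6325)·(-3) + 0.0000·3 = 1.2649; e_2·v_3 = (-0.4932)·4 + (-0.4932)·0 + 0.4932·3 + (-0.4932)·(-3) + 0.1644·3 = 1.4796.
u_3 = v_3 − 1.2649·e_1 − 1.4796·e_2 = (4.3297, 1.1297, 3.0703, -1.4703, 2.7568).
‖u_3‖ = 6.2619, so e_3 = (0.6914, 0.1804, 0.4903, -0.2348, 0.4402).
e_1·v_4 = 0.3162·1 + (-0.3162)·1 + (-0.6325)·0 + (-0.6325)·(-4) + 0.0000·(-2) = 2.5298; e_2·v_4 = (-0.4932)·1 + (-0.4932)·1 + 0.4932·0 + (-0.4932)·(-4) + 0.1644·(-2) = 0.6576; e_3·v_4 = 0.6914·1 + 0.1804·1 + 0.4903·0 + (-0.2348)·(-4) + 0.4402·(-2) = 0.9306.
u_4 = v_4 − 2.5298·e_1 − 0.6576·e_2 − 0.9306·e_3 = (-0.1191, 1.9564, 0.8194, -1.8572, -2.5178).
‖u_4‖ = 3.7817, so e_4 = (-0.0315, 0.5173, 0.2167, -0.4911, -0.6658).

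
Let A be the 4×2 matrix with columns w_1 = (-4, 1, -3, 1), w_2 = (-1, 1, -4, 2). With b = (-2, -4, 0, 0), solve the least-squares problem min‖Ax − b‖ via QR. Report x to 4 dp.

x = (0.5408, -0.5579)

w_1 = (-4, 1, -3, 1); ‖w_1‖ = 5.1962, so e_1 = (-0.7698, 0.1925, -0.5774, 0.1925).
e_1·w_2 = (-0.7698)·(-1) + 0.1925·1 + (-0.5774)·(-4) + 0.1925·2 = 3.6566.
u_2 = w_2 − 3.6566·e_1 = (1.8148, 0.2963, -1.8889, 1.2963).
‖u_2‖ = 2.9376, so e_2 = (0.6178, 0.1009, -0.6430, 0.4413).
Qᵀb = (0.7698, -1.6390).
Back-substitute: x_2 = -1.6390/2.9376 = -0.5579.
x_1 = (0.7698 − 3.6566·(-0.5579))/5.1962 = 0.5408.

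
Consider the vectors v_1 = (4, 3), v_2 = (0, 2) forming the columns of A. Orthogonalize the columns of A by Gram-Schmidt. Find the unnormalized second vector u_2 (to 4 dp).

u_2 = (-0.9600, 1.2800)

q_1 = v_1/‖v_1‖ = (4, 3)/5.0000 = (0.8000, 0.6000).
r_{12} = q_1·v_2 = 1.2000.
u_2 = v_2 − 1.2000·q_1 = (-0.9600, 1.2800).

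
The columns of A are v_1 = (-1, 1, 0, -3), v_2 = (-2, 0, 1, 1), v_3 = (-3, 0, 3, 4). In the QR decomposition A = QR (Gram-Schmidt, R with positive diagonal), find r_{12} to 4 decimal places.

r_{12} = -0.3015

v_1 = (-1, 1, 0, -3); ‖v_1‖ = 3.3166, so e_1 = (-0.3015, 0.3015, 0.0000, -0.9045).
r_{12} = e_1·v_2 = -0.3015.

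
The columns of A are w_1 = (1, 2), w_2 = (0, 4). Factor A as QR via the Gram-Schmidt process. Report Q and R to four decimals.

w_1 = (1, 2); ‖w_1‖ = 2.2361, so e_1 = (0.4472, 0.8944).
e_1·w_2 = 0.4472·0 + 0.8944·4 = 3.5777.
u_2 = w_2 − 3.5777·e_1 = (-1.6000, 0.8000).
‖u_2‖ = 1.7889, so e_2 = (-0.8944, 0.4472).

Q = [[0.4472, -0.8944], [0.8944, 0.4472]], R = [[2.2361, 3.5777], [0.0000, 1.7889]]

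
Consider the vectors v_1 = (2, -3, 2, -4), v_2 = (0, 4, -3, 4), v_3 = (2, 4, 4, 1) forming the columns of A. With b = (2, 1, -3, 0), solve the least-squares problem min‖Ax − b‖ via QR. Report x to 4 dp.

x = (1.3596, 1.5002, -0.2855)

v_1 = (2, -3, 2, -4); ‖v_1‖ = 5.7446, so e_1 = (0.3482, -0.5222, 0.3482, -0.6963).
e_1·v_2 = 0.3482·0 + (-0.5222)·4 + 0.3482·(-3) + (-0.6963)·4 = -5.9186.
u_2 = v_2 + 5.9186·e_1 = (2.0606, 0.9091, -0.9394, -0.1212).
‖u_2‖ = 2.4433, so e_2 = (0.8434, 0.3721, -0.3845, -0.0496).
e_1·v_3 = 0.3482·2 + (-0.5222)·4 + 0.3482·4 + (-0.6963)·1 = -0.6963; e_2·v_3 = 0.8434·2 + 0.3721·4 + (-0.3845)·4 + (-0.0496)·1 = 1.5875.
u_3 = v_3 + 0.6963·e_1 − 1.5875·e_2 = (0.9036, 3.0457, 4.8528, 0.5939).
‖u_3‖ = 5.8305, so e_3 = (0.1550, 0.5224, 0.8323, 0.1019).
Qᵀb = (-0.8704, 3.2123, -1.6646).
Back-substitute: x_3 = -1.6646/5.8305 = -0.2855.
x_2 = (3.2123 − 1.5875·(-0.2855))/2.4433 = 1.5002.
x_1 = (-0.8704 + 5.9186·1.5002 + 0.6963·(-0.2855))/5.7446 = 1.3596.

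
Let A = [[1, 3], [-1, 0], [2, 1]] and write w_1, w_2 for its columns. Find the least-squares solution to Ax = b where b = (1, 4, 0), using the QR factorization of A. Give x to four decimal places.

x = (-1.2857, 0.9429)

w_1 = (1, -1, 2); ‖w_1‖ = 2.4495, so q_1 = (0.4082, -0.4082, 0.8165).
q_1·w_2 = 0.4082·3 + (-0.4082)·0 + 0.8165·1 = 2.0412.
u_2 = w_2 − 2.0412·q_1 = (2.1667, 0.8333, -0.6667).
‖u_2‖ = 2.4152, so q_2 = (0.8971, 0.3450, -0.2760).
Qᵀb = (-1.2247, 2.2772).
Back-substitute: x_2 = 2.2772/2.4152 = 0.9429.
x_1 = (-1.2247 − 2.0412·0.9429)/2.4495 = -1.2857.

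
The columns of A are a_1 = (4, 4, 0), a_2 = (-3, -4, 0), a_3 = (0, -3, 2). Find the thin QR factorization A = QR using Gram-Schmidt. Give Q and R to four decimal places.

q_1 = a_1/‖a_1‖ = (4, 4, 0)/5.6569 = (0.7071, 0.7071, 0.0000).
r_{12} = q_1·a_2 = -4.9497.
u_2 = a_2 + 4.9497·q_1 = (0.5000, -0.5000, 0.0000).
‖u_2‖ = 0.7071, so q_2 = (0.7071, -0.7071, 0.0000).
r_{13} = q_1·a_3 = -2.1213; r_{23} = q_2·a_3 = 2.1213.
u_3 = a_3 + 2.1213·q_1 − 2.1213·q_2 = (0.0000, 0.0000, 2.0000).
‖u_3‖ = 2.0000, so q_3 = (0.0000, 0.0000, 1.0000).

Q = [[0.7071, 0.7071, 0.0000], [0.7071, -0.7071, 0.0000], [0.0000, 0.0000, 1.0000]], R = [[5.6569, -4.9497, -2.1213], [0.0000, 0.7071, 2.1213], [0.0000, 0.0000, 2.0000]]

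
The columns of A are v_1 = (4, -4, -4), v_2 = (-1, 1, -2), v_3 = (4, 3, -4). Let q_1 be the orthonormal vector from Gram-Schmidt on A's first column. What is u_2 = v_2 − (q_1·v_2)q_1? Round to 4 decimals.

u_2 = (-1.0000, 1.0000, -2.0000)

v_1 = (4, -4, -4); ‖v_1‖ = 6.9282, so q_1 = (0.5774, -0.5774, -0.5774).
q_1·v_2 = 0.5774·(-1) + (-0.5774)·1 + (-0.5774)·(-2) = 0.0000.
u_2 = v_2 + 0.0000·q_1 = (-1.0000, 1.0000, -2.0000).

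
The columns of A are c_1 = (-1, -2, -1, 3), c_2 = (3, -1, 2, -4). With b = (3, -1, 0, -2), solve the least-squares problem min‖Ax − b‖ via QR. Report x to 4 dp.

q_1 = c_1/‖c_1‖ = (-1, -2, -1, 3)/3.8730 = (-0.2582, -0.5164, -0.2582, 0.7746).
r_{12} = q_1·c_2 = -3.8730.
u_2 = c_2 + 3.8730·q_1 = (2.0000, -3.0000, 1.0000, -1.0000).
‖u_2‖ = 3.8730, so q_2 = (0.5164, -0.7746, 0.2582, -0.2582).
Qᵀb = (-1.8074, 2.8402).
Back-substitute: x_2 = 2.8402/3.8730 = 0.7333.
x_1 = (-1.8074 + 3.8730·0.7333)/3.8730 = 0.2667.

x = (0.2667, 0.7333)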